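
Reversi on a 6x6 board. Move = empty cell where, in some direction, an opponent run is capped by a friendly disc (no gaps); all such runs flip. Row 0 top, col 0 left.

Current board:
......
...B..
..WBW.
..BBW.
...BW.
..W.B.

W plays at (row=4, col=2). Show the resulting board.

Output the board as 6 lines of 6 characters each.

Place W at (4,2); scan 8 dirs for brackets.
Dir NW: first cell '.' (not opp) -> no flip
Dir N: opp run (3,2) capped by W -> flip
Dir NE: opp run (3,3) capped by W -> flip
Dir W: first cell '.' (not opp) -> no flip
Dir E: opp run (4,3) capped by W -> flip
Dir SW: first cell '.' (not opp) -> no flip
Dir S: first cell 'W' (not opp) -> no flip
Dir SE: first cell '.' (not opp) -> no flip
All flips: (3,2) (3,3) (4,3)

Answer: ......
...B..
..WBW.
..WWW.
..WWW.
..W.B.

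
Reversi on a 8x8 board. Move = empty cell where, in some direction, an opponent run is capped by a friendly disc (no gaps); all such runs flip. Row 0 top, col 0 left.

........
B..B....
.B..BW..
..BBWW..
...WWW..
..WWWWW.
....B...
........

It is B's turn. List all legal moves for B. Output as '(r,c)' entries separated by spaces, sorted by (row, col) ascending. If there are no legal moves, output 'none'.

Answer: (2,6) (3,6) (4,2) (4,6) (6,3) (6,5) (6,6)

Derivation:
(1,4): no bracket -> illegal
(1,5): no bracket -> illegal
(1,6): no bracket -> illegal
(2,3): no bracket -> illegal
(2,6): flips 1 -> legal
(3,6): flips 2 -> legal
(4,1): no bracket -> illegal
(4,2): flips 1 -> legal
(4,6): flips 2 -> legal
(4,7): no bracket -> illegal
(5,1): no bracket -> illegal
(5,7): no bracket -> illegal
(6,1): no bracket -> illegal
(6,2): no bracket -> illegal
(6,3): flips 2 -> legal
(6,5): flips 2 -> legal
(6,6): flips 2 -> legal
(6,7): no bracket -> illegal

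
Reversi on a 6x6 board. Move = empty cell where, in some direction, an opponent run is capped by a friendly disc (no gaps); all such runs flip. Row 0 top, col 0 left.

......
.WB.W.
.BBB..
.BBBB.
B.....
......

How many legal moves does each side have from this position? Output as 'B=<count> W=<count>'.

Answer: B=4 W=3

Derivation:
-- B to move --
(0,0): flips 1 -> legal
(0,1): flips 1 -> legal
(0,2): no bracket -> illegal
(0,3): no bracket -> illegal
(0,4): no bracket -> illegal
(0,5): flips 1 -> legal
(1,0): flips 1 -> legal
(1,3): no bracket -> illegal
(1,5): no bracket -> illegal
(2,0): no bracket -> illegal
(2,4): no bracket -> illegal
(2,5): no bracket -> illegal
B mobility = 4
-- W to move --
(0,1): no bracket -> illegal
(0,2): no bracket -> illegal
(0,3): no bracket -> illegal
(1,0): no bracket -> illegal
(1,3): flips 1 -> legal
(2,0): no bracket -> illegal
(2,4): no bracket -> illegal
(2,5): no bracket -> illegal
(3,0): no bracket -> illegal
(3,5): no bracket -> illegal
(4,1): flips 4 -> legal
(4,2): no bracket -> illegal
(4,3): no bracket -> illegal
(4,4): flips 2 -> legal
(4,5): no bracket -> illegal
(5,0): no bracket -> illegal
(5,1): no bracket -> illegal
W mobility = 3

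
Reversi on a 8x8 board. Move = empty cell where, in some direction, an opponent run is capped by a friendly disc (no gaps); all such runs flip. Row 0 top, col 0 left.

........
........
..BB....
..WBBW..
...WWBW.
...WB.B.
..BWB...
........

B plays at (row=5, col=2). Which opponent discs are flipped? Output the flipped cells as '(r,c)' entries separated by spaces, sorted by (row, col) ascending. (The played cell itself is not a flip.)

Answer: (4,3) (5,3)

Derivation:
Dir NW: first cell '.' (not opp) -> no flip
Dir N: first cell '.' (not opp) -> no flip
Dir NE: opp run (4,3) capped by B -> flip
Dir W: first cell '.' (not opp) -> no flip
Dir E: opp run (5,3) capped by B -> flip
Dir SW: first cell '.' (not opp) -> no flip
Dir S: first cell 'B' (not opp) -> no flip
Dir SE: opp run (6,3), next='.' -> no flip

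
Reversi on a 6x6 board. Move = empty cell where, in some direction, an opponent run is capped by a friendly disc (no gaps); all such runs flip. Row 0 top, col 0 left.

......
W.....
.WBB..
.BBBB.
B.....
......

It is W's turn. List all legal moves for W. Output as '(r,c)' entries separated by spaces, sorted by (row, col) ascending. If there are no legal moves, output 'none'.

(1,1): no bracket -> illegal
(1,2): no bracket -> illegal
(1,3): no bracket -> illegal
(1,4): no bracket -> illegal
(2,0): no bracket -> illegal
(2,4): flips 2 -> legal
(2,5): no bracket -> illegal
(3,0): no bracket -> illegal
(3,5): no bracket -> illegal
(4,1): flips 1 -> legal
(4,2): no bracket -> illegal
(4,3): flips 1 -> legal
(4,4): no bracket -> illegal
(4,5): no bracket -> illegal
(5,0): no bracket -> illegal
(5,1): no bracket -> illegal

Answer: (2,4) (4,1) (4,3)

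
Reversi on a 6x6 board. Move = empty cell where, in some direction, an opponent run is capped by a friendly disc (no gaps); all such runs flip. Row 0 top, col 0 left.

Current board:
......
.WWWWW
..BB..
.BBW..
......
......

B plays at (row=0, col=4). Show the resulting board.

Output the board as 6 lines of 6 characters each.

Answer: ....B.
.WWBWW
..BB..
.BBW..
......
......

Derivation:
Place B at (0,4); scan 8 dirs for brackets.
Dir NW: edge -> no flip
Dir N: edge -> no flip
Dir NE: edge -> no flip
Dir W: first cell '.' (not opp) -> no flip
Dir E: first cell '.' (not opp) -> no flip
Dir SW: opp run (1,3) capped by B -> flip
Dir S: opp run (1,4), next='.' -> no flip
Dir SE: opp run (1,5), next=edge -> no flip
All flips: (1,3)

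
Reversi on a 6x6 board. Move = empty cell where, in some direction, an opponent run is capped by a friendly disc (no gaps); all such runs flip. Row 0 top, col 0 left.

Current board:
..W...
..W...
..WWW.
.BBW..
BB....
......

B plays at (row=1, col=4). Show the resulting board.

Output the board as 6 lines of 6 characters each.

Answer: ..W...
..W.B.
..WBW.
.BBW..
BB....
......

Derivation:
Place B at (1,4); scan 8 dirs for brackets.
Dir NW: first cell '.' (not opp) -> no flip
Dir N: first cell '.' (not opp) -> no flip
Dir NE: first cell '.' (not opp) -> no flip
Dir W: first cell '.' (not opp) -> no flip
Dir E: first cell '.' (not opp) -> no flip
Dir SW: opp run (2,3) capped by B -> flip
Dir S: opp run (2,4), next='.' -> no flip
Dir SE: first cell '.' (not opp) -> no flip
All flips: (2,3)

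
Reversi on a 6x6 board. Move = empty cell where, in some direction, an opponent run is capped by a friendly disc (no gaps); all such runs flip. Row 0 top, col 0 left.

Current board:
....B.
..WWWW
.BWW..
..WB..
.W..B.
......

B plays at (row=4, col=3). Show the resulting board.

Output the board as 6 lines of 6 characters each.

Place B at (4,3); scan 8 dirs for brackets.
Dir NW: opp run (3,2) capped by B -> flip
Dir N: first cell 'B' (not opp) -> no flip
Dir NE: first cell '.' (not opp) -> no flip
Dir W: first cell '.' (not opp) -> no flip
Dir E: first cell 'B' (not opp) -> no flip
Dir SW: first cell '.' (not opp) -> no flip
Dir S: first cell '.' (not opp) -> no flip
Dir SE: first cell '.' (not opp) -> no flip
All flips: (3,2)

Answer: ....B.
..WWWW
.BWW..
..BB..
.W.BB.
......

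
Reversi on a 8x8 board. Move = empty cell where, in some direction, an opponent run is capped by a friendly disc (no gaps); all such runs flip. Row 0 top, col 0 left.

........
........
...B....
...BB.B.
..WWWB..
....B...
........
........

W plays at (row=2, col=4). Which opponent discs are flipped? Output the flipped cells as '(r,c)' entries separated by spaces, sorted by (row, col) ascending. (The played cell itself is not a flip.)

Answer: (3,3) (3,4)

Derivation:
Dir NW: first cell '.' (not opp) -> no flip
Dir N: first cell '.' (not opp) -> no flip
Dir NE: first cell '.' (not opp) -> no flip
Dir W: opp run (2,3), next='.' -> no flip
Dir E: first cell '.' (not opp) -> no flip
Dir SW: opp run (3,3) capped by W -> flip
Dir S: opp run (3,4) capped by W -> flip
Dir SE: first cell '.' (not opp) -> no flip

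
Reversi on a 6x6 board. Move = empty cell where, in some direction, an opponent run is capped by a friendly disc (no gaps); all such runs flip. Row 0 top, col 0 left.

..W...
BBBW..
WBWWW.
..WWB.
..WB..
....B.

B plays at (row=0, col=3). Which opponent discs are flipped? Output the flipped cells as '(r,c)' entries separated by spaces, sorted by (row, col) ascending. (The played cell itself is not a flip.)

Dir NW: edge -> no flip
Dir N: edge -> no flip
Dir NE: edge -> no flip
Dir W: opp run (0,2), next='.' -> no flip
Dir E: first cell '.' (not opp) -> no flip
Dir SW: first cell 'B' (not opp) -> no flip
Dir S: opp run (1,3) (2,3) (3,3) capped by B -> flip
Dir SE: first cell '.' (not opp) -> no flip

Answer: (1,3) (2,3) (3,3)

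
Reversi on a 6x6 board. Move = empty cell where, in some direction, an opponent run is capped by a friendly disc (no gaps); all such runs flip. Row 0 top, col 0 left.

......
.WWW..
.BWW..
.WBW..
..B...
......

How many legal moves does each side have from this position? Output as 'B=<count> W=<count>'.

Answer: B=9 W=6

Derivation:
-- B to move --
(0,0): no bracket -> illegal
(0,1): flips 1 -> legal
(0,2): flips 2 -> legal
(0,3): flips 1 -> legal
(0,4): no bracket -> illegal
(1,0): no bracket -> illegal
(1,4): flips 1 -> legal
(2,0): flips 1 -> legal
(2,4): flips 3 -> legal
(3,0): flips 1 -> legal
(3,4): flips 1 -> legal
(4,0): no bracket -> illegal
(4,1): flips 1 -> legal
(4,3): no bracket -> illegal
(4,4): no bracket -> illegal
B mobility = 9
-- W to move --
(1,0): no bracket -> illegal
(2,0): flips 1 -> legal
(3,0): flips 1 -> legal
(4,1): flips 1 -> legal
(4,3): no bracket -> illegal
(5,1): flips 1 -> legal
(5,2): flips 2 -> legal
(5,3): flips 1 -> legal
W mobility = 6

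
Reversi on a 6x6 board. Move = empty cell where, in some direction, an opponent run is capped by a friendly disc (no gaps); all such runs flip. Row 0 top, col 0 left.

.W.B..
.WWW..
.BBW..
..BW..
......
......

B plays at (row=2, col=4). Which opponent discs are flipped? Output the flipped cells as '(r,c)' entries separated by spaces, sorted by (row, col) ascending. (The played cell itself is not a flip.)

Answer: (2,3)

Derivation:
Dir NW: opp run (1,3), next='.' -> no flip
Dir N: first cell '.' (not opp) -> no flip
Dir NE: first cell '.' (not opp) -> no flip
Dir W: opp run (2,3) capped by B -> flip
Dir E: first cell '.' (not opp) -> no flip
Dir SW: opp run (3,3), next='.' -> no flip
Dir S: first cell '.' (not opp) -> no flip
Dir SE: first cell '.' (not opp) -> no flip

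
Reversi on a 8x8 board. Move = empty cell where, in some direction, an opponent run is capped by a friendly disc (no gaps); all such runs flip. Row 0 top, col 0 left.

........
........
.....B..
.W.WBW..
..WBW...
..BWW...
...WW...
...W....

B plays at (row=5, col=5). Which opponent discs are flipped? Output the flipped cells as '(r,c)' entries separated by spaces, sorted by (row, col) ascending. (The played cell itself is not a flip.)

Dir NW: opp run (4,4) (3,3), next='.' -> no flip
Dir N: first cell '.' (not opp) -> no flip
Dir NE: first cell '.' (not opp) -> no flip
Dir W: opp run (5,4) (5,3) capped by B -> flip
Dir E: first cell '.' (not opp) -> no flip
Dir SW: opp run (6,4) (7,3), next=edge -> no flip
Dir S: first cell '.' (not opp) -> no flip
Dir SE: first cell '.' (not opp) -> no flip

Answer: (5,3) (5,4)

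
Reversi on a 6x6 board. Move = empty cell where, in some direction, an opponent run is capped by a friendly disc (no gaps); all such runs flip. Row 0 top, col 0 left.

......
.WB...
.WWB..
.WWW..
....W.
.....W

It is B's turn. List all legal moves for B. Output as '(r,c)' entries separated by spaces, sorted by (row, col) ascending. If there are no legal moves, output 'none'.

Answer: (1,0) (2,0) (3,0) (4,1) (4,2) (4,3)

Derivation:
(0,0): no bracket -> illegal
(0,1): no bracket -> illegal
(0,2): no bracket -> illegal
(1,0): flips 1 -> legal
(1,3): no bracket -> illegal
(2,0): flips 2 -> legal
(2,4): no bracket -> illegal
(3,0): flips 1 -> legal
(3,4): no bracket -> illegal
(3,5): no bracket -> illegal
(4,0): no bracket -> illegal
(4,1): flips 1 -> legal
(4,2): flips 2 -> legal
(4,3): flips 1 -> legal
(4,5): no bracket -> illegal
(5,3): no bracket -> illegal
(5,4): no bracket -> illegal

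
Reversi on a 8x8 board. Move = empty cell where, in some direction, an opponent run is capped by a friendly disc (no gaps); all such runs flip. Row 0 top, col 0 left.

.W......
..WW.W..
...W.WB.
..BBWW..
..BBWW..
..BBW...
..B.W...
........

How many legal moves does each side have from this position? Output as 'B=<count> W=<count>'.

-- B to move --
(0,0): no bracket -> illegal
(0,2): no bracket -> illegal
(0,3): flips 2 -> legal
(0,4): flips 1 -> legal
(0,5): no bracket -> illegal
(0,6): no bracket -> illegal
(1,0): no bracket -> illegal
(1,1): no bracket -> illegal
(1,4): flips 1 -> legal
(1,6): flips 2 -> legal
(2,1): no bracket -> illegal
(2,2): no bracket -> illegal
(2,4): flips 1 -> legal
(3,6): flips 2 -> legal
(4,6): flips 2 -> legal
(5,5): flips 2 -> legal
(5,6): no bracket -> illegal
(6,3): no bracket -> illegal
(6,5): flips 1 -> legal
(7,3): no bracket -> illegal
(7,4): no bracket -> illegal
(7,5): flips 1 -> legal
B mobility = 10
-- W to move --
(1,6): no bracket -> illegal
(1,7): flips 1 -> legal
(2,1): flips 2 -> legal
(2,2): flips 1 -> legal
(2,4): no bracket -> illegal
(2,7): flips 1 -> legal
(3,1): flips 4 -> legal
(3,6): no bracket -> illegal
(3,7): flips 1 -> legal
(4,1): flips 3 -> legal
(5,1): flips 2 -> legal
(6,1): flips 2 -> legal
(6,3): flips 3 -> legal
(7,1): flips 2 -> legal
(7,2): no bracket -> illegal
(7,3): no bracket -> illegal
W mobility = 11

Answer: B=10 W=11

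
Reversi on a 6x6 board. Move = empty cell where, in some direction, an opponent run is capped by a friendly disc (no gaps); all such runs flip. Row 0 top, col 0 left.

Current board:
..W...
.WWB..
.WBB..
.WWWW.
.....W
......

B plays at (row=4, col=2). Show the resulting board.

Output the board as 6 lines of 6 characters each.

Answer: ..W...
.WWB..
.WBB..
.WBWW.
..B..W
......

Derivation:
Place B at (4,2); scan 8 dirs for brackets.
Dir NW: opp run (3,1), next='.' -> no flip
Dir N: opp run (3,2) capped by B -> flip
Dir NE: opp run (3,3), next='.' -> no flip
Dir W: first cell '.' (not opp) -> no flip
Dir E: first cell '.' (not opp) -> no flip
Dir SW: first cell '.' (not opp) -> no flip
Dir S: first cell '.' (not opp) -> no flip
Dir SE: first cell '.' (not opp) -> no flip
All flips: (3,2)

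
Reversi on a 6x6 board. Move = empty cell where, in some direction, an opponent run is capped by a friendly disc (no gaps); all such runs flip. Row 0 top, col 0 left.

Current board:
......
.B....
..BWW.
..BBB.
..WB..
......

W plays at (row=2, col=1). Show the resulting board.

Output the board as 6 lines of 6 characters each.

Answer: ......
.B....
.WWWW.
..BBB.
..WB..
......

Derivation:
Place W at (2,1); scan 8 dirs for brackets.
Dir NW: first cell '.' (not opp) -> no flip
Dir N: opp run (1,1), next='.' -> no flip
Dir NE: first cell '.' (not opp) -> no flip
Dir W: first cell '.' (not opp) -> no flip
Dir E: opp run (2,2) capped by W -> flip
Dir SW: first cell '.' (not opp) -> no flip
Dir S: first cell '.' (not opp) -> no flip
Dir SE: opp run (3,2) (4,3), next='.' -> no flip
All flips: (2,2)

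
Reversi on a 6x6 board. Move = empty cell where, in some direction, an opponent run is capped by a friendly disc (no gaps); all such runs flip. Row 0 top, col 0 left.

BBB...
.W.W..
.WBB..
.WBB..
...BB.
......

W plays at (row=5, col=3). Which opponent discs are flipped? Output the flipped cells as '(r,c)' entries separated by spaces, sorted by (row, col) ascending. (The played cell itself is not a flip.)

Dir NW: first cell '.' (not opp) -> no flip
Dir N: opp run (4,3) (3,3) (2,3) capped by W -> flip
Dir NE: opp run (4,4), next='.' -> no flip
Dir W: first cell '.' (not opp) -> no flip
Dir E: first cell '.' (not opp) -> no flip
Dir SW: edge -> no flip
Dir S: edge -> no flip
Dir SE: edge -> no flip

Answer: (2,3) (3,3) (4,3)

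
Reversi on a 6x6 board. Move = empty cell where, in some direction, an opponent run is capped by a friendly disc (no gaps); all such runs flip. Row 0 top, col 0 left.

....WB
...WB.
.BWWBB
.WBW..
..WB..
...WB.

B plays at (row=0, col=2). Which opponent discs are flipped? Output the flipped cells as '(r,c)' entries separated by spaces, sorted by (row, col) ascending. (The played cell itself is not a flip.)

Answer: (1,3)

Derivation:
Dir NW: edge -> no flip
Dir N: edge -> no flip
Dir NE: edge -> no flip
Dir W: first cell '.' (not opp) -> no flip
Dir E: first cell '.' (not opp) -> no flip
Dir SW: first cell '.' (not opp) -> no flip
Dir S: first cell '.' (not opp) -> no flip
Dir SE: opp run (1,3) capped by B -> flip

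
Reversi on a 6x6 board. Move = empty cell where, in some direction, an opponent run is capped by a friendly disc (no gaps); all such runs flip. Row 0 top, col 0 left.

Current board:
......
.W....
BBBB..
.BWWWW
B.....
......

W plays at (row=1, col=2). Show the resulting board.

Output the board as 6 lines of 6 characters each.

Answer: ......
.WW...
BBWW..
.BWWWW
B.....
......

Derivation:
Place W at (1,2); scan 8 dirs for brackets.
Dir NW: first cell '.' (not opp) -> no flip
Dir N: first cell '.' (not opp) -> no flip
Dir NE: first cell '.' (not opp) -> no flip
Dir W: first cell 'W' (not opp) -> no flip
Dir E: first cell '.' (not opp) -> no flip
Dir SW: opp run (2,1), next='.' -> no flip
Dir S: opp run (2,2) capped by W -> flip
Dir SE: opp run (2,3) capped by W -> flip
All flips: (2,2) (2,3)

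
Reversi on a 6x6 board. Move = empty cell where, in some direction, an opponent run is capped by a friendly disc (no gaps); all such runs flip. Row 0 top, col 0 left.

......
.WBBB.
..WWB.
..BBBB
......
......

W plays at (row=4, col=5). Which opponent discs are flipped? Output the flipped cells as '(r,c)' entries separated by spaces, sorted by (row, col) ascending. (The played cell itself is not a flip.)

Dir NW: opp run (3,4) capped by W -> flip
Dir N: opp run (3,5), next='.' -> no flip
Dir NE: edge -> no flip
Dir W: first cell '.' (not opp) -> no flip
Dir E: edge -> no flip
Dir SW: first cell '.' (not opp) -> no flip
Dir S: first cell '.' (not opp) -> no flip
Dir SE: edge -> no flip

Answer: (3,4)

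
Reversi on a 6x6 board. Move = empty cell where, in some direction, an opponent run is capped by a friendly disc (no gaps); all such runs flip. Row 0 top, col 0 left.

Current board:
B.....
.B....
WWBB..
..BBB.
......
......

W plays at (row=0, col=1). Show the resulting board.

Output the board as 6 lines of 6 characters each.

Place W at (0,1); scan 8 dirs for brackets.
Dir NW: edge -> no flip
Dir N: edge -> no flip
Dir NE: edge -> no flip
Dir W: opp run (0,0), next=edge -> no flip
Dir E: first cell '.' (not opp) -> no flip
Dir SW: first cell '.' (not opp) -> no flip
Dir S: opp run (1,1) capped by W -> flip
Dir SE: first cell '.' (not opp) -> no flip
All flips: (1,1)

Answer: BW....
.W....
WWBB..
..BBB.
......
......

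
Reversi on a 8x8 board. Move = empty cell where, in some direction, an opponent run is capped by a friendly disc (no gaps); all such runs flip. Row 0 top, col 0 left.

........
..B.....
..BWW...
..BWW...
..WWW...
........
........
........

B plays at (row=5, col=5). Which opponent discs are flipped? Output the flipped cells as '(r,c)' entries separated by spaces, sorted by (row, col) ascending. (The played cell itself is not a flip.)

Dir NW: opp run (4,4) (3,3) capped by B -> flip
Dir N: first cell '.' (not opp) -> no flip
Dir NE: first cell '.' (not opp) -> no flip
Dir W: first cell '.' (not opp) -> no flip
Dir E: first cell '.' (not opp) -> no flip
Dir SW: first cell '.' (not opp) -> no flip
Dir S: first cell '.' (not opp) -> no flip
Dir SE: first cell '.' (not opp) -> no flip

Answer: (3,3) (4,4)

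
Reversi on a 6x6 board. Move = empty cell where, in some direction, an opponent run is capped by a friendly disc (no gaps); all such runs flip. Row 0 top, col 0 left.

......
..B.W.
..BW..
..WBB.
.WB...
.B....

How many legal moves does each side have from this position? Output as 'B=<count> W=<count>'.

Answer: B=4 W=7

Derivation:
-- B to move --
(0,3): no bracket -> illegal
(0,4): no bracket -> illegal
(0,5): no bracket -> illegal
(1,3): flips 1 -> legal
(1,5): no bracket -> illegal
(2,1): no bracket -> illegal
(2,4): flips 1 -> legal
(2,5): no bracket -> illegal
(3,0): no bracket -> illegal
(3,1): flips 2 -> legal
(4,0): flips 1 -> legal
(4,3): no bracket -> illegal
(5,0): no bracket -> illegal
(5,2): no bracket -> illegal
B mobility = 4
-- W to move --
(0,1): flips 1 -> legal
(0,2): flips 2 -> legal
(0,3): no bracket -> illegal
(1,1): no bracket -> illegal
(1,3): no bracket -> illegal
(2,1): flips 1 -> legal
(2,4): no bracket -> illegal
(2,5): no bracket -> illegal
(3,1): no bracket -> illegal
(3,5): flips 2 -> legal
(4,0): no bracket -> illegal
(4,3): flips 2 -> legal
(4,4): no bracket -> illegal
(4,5): flips 1 -> legal
(5,0): no bracket -> illegal
(5,2): flips 1 -> legal
(5,3): no bracket -> illegal
W mobility = 7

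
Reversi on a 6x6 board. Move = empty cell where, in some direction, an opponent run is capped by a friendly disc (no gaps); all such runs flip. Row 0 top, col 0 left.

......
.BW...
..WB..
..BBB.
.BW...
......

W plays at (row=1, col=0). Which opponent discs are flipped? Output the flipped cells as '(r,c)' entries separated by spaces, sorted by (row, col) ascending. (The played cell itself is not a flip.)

Answer: (1,1)

Derivation:
Dir NW: edge -> no flip
Dir N: first cell '.' (not opp) -> no flip
Dir NE: first cell '.' (not opp) -> no flip
Dir W: edge -> no flip
Dir E: opp run (1,1) capped by W -> flip
Dir SW: edge -> no flip
Dir S: first cell '.' (not opp) -> no flip
Dir SE: first cell '.' (not opp) -> no flip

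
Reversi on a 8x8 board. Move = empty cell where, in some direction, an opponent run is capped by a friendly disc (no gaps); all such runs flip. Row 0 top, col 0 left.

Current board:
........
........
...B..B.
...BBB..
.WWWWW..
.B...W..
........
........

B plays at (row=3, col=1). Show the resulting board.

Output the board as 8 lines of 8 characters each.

Place B at (3,1); scan 8 dirs for brackets.
Dir NW: first cell '.' (not opp) -> no flip
Dir N: first cell '.' (not opp) -> no flip
Dir NE: first cell '.' (not opp) -> no flip
Dir W: first cell '.' (not opp) -> no flip
Dir E: first cell '.' (not opp) -> no flip
Dir SW: first cell '.' (not opp) -> no flip
Dir S: opp run (4,1) capped by B -> flip
Dir SE: opp run (4,2), next='.' -> no flip
All flips: (4,1)

Answer: ........
........
...B..B.
.B.BBB..
.BWWWW..
.B...W..
........
........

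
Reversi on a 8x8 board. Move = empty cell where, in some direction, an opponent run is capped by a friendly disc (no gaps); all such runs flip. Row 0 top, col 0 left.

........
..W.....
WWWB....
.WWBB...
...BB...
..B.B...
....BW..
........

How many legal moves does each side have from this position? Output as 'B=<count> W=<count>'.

-- B to move --
(0,1): flips 1 -> legal
(0,2): no bracket -> illegal
(0,3): no bracket -> illegal
(1,0): flips 2 -> legal
(1,1): flips 1 -> legal
(1,3): no bracket -> illegal
(3,0): flips 2 -> legal
(4,0): no bracket -> illegal
(4,1): flips 1 -> legal
(4,2): no bracket -> illegal
(5,5): no bracket -> illegal
(5,6): no bracket -> illegal
(6,6): flips 1 -> legal
(7,4): no bracket -> illegal
(7,5): no bracket -> illegal
(7,6): flips 1 -> legal
B mobility = 7
-- W to move --
(1,3): no bracket -> illegal
(1,4): flips 1 -> legal
(2,4): flips 1 -> legal
(2,5): no bracket -> illegal
(3,5): flips 2 -> legal
(4,1): no bracket -> illegal
(4,2): no bracket -> illegal
(4,5): flips 2 -> legal
(5,1): no bracket -> illegal
(5,3): no bracket -> illegal
(5,5): flips 2 -> legal
(6,1): no bracket -> illegal
(6,2): no bracket -> illegal
(6,3): flips 1 -> legal
(7,3): no bracket -> illegal
(7,4): no bracket -> illegal
(7,5): no bracket -> illegal
W mobility = 6

Answer: B=7 W=6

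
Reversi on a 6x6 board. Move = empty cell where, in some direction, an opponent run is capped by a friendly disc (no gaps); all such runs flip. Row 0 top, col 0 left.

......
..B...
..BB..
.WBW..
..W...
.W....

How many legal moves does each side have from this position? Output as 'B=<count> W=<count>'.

Answer: B=6 W=3

Derivation:
-- B to move --
(2,0): no bracket -> illegal
(2,1): no bracket -> illegal
(2,4): no bracket -> illegal
(3,0): flips 1 -> legal
(3,4): flips 1 -> legal
(4,0): flips 1 -> legal
(4,1): no bracket -> illegal
(4,3): flips 1 -> legal
(4,4): flips 1 -> legal
(5,0): no bracket -> illegal
(5,2): flips 1 -> legal
(5,3): no bracket -> illegal
B mobility = 6
-- W to move --
(0,1): no bracket -> illegal
(0,2): flips 3 -> legal
(0,3): no bracket -> illegal
(1,1): flips 1 -> legal
(1,3): flips 2 -> legal
(1,4): no bracket -> illegal
(2,1): no bracket -> illegal
(2,4): no bracket -> illegal
(3,4): no bracket -> illegal
(4,1): no bracket -> illegal
(4,3): no bracket -> illegal
W mobility = 3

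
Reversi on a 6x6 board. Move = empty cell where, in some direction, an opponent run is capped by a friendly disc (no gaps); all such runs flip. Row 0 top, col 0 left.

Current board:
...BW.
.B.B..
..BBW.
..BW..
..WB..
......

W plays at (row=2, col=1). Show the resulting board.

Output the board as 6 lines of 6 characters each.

Answer: ...BW.
.B.B..
.WWWW.
..BW..
..WB..
......

Derivation:
Place W at (2,1); scan 8 dirs for brackets.
Dir NW: first cell '.' (not opp) -> no flip
Dir N: opp run (1,1), next='.' -> no flip
Dir NE: first cell '.' (not opp) -> no flip
Dir W: first cell '.' (not opp) -> no flip
Dir E: opp run (2,2) (2,3) capped by W -> flip
Dir SW: first cell '.' (not opp) -> no flip
Dir S: first cell '.' (not opp) -> no flip
Dir SE: opp run (3,2) (4,3), next='.' -> no flip
All flips: (2,2) (2,3)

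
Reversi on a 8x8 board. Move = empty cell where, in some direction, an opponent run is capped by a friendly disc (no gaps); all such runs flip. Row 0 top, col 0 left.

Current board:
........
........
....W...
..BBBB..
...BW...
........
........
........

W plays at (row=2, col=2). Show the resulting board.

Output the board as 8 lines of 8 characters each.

Place W at (2,2); scan 8 dirs for brackets.
Dir NW: first cell '.' (not opp) -> no flip
Dir N: first cell '.' (not opp) -> no flip
Dir NE: first cell '.' (not opp) -> no flip
Dir W: first cell '.' (not opp) -> no flip
Dir E: first cell '.' (not opp) -> no flip
Dir SW: first cell '.' (not opp) -> no flip
Dir S: opp run (3,2), next='.' -> no flip
Dir SE: opp run (3,3) capped by W -> flip
All flips: (3,3)

Answer: ........
........
..W.W...
..BWBB..
...BW...
........
........
........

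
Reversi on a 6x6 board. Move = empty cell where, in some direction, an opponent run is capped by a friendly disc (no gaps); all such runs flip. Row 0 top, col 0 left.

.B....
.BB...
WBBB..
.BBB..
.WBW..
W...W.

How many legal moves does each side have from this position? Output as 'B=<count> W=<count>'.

Answer: B=4 W=6

Derivation:
-- B to move --
(1,0): no bracket -> illegal
(3,0): no bracket -> illegal
(3,4): no bracket -> illegal
(4,0): flips 1 -> legal
(4,4): flips 1 -> legal
(4,5): no bracket -> illegal
(5,1): flips 1 -> legal
(5,2): no bracket -> illegal
(5,3): flips 1 -> legal
(5,5): no bracket -> illegal
B mobility = 4
-- W to move --
(0,0): no bracket -> illegal
(0,2): flips 1 -> legal
(0,3): no bracket -> illegal
(1,0): flips 2 -> legal
(1,3): flips 2 -> legal
(1,4): flips 2 -> legal
(2,4): flips 3 -> legal
(3,0): no bracket -> illegal
(3,4): no bracket -> illegal
(4,0): no bracket -> illegal
(4,4): no bracket -> illegal
(5,1): no bracket -> illegal
(5,2): no bracket -> illegal
(5,3): flips 2 -> legal
W mobility = 6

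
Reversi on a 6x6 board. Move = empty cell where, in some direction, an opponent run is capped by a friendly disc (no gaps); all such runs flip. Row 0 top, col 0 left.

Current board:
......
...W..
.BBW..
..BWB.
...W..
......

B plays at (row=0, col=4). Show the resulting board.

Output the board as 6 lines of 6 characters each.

Place B at (0,4); scan 8 dirs for brackets.
Dir NW: edge -> no flip
Dir N: edge -> no flip
Dir NE: edge -> no flip
Dir W: first cell '.' (not opp) -> no flip
Dir E: first cell '.' (not opp) -> no flip
Dir SW: opp run (1,3) capped by B -> flip
Dir S: first cell '.' (not opp) -> no flip
Dir SE: first cell '.' (not opp) -> no flip
All flips: (1,3)

Answer: ....B.
...B..
.BBW..
..BWB.
...W..
......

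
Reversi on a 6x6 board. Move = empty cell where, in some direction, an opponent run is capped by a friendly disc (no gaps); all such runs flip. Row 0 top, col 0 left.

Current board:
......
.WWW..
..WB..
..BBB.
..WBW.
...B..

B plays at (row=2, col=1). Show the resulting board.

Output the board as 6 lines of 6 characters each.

Answer: ......
.WWW..
.BBB..
..BBB.
..WBW.
...B..

Derivation:
Place B at (2,1); scan 8 dirs for brackets.
Dir NW: first cell '.' (not opp) -> no flip
Dir N: opp run (1,1), next='.' -> no flip
Dir NE: opp run (1,2), next='.' -> no flip
Dir W: first cell '.' (not opp) -> no flip
Dir E: opp run (2,2) capped by B -> flip
Dir SW: first cell '.' (not opp) -> no flip
Dir S: first cell '.' (not opp) -> no flip
Dir SE: first cell 'B' (not opp) -> no flip
All flips: (2,2)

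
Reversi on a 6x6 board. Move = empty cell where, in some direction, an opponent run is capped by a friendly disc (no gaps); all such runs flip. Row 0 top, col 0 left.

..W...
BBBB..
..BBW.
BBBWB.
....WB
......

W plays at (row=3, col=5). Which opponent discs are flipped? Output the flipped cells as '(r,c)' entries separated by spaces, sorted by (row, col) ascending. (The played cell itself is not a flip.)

Answer: (3,4)

Derivation:
Dir NW: first cell 'W' (not opp) -> no flip
Dir N: first cell '.' (not opp) -> no flip
Dir NE: edge -> no flip
Dir W: opp run (3,4) capped by W -> flip
Dir E: edge -> no flip
Dir SW: first cell 'W' (not opp) -> no flip
Dir S: opp run (4,5), next='.' -> no flip
Dir SE: edge -> no flip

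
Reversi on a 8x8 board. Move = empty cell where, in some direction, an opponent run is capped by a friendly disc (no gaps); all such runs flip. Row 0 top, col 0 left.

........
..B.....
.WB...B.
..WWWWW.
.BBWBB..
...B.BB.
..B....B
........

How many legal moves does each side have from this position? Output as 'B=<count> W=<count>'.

-- B to move --
(1,0): no bracket -> illegal
(1,1): no bracket -> illegal
(2,0): flips 1 -> legal
(2,3): flips 4 -> legal
(2,4): flips 2 -> legal
(2,5): flips 1 -> legal
(2,7): flips 1 -> legal
(3,0): flips 1 -> legal
(3,1): no bracket -> illegal
(3,7): no bracket -> illegal
(4,6): flips 1 -> legal
(4,7): no bracket -> illegal
(5,2): no bracket -> illegal
(5,4): no bracket -> illegal
B mobility = 7
-- W to move --
(0,1): no bracket -> illegal
(0,2): flips 2 -> legal
(0,3): flips 1 -> legal
(1,1): flips 1 -> legal
(1,3): no bracket -> illegal
(1,5): no bracket -> illegal
(1,6): flips 1 -> legal
(1,7): flips 1 -> legal
(2,3): flips 1 -> legal
(2,5): no bracket -> illegal
(2,7): no bracket -> illegal
(3,0): no bracket -> illegal
(3,1): no bracket -> illegal
(3,7): no bracket -> illegal
(4,0): flips 2 -> legal
(4,6): flips 2 -> legal
(4,7): no bracket -> illegal
(5,0): flips 1 -> legal
(5,1): flips 1 -> legal
(5,2): flips 1 -> legal
(5,4): flips 2 -> legal
(5,7): no bracket -> illegal
(6,1): no bracket -> illegal
(6,3): flips 1 -> legal
(6,4): no bracket -> illegal
(6,5): flips 2 -> legal
(6,6): flips 2 -> legal
(7,1): flips 3 -> legal
(7,2): no bracket -> illegal
(7,3): no bracket -> illegal
(7,6): no bracket -> illegal
(7,7): no bracket -> illegal
W mobility = 16

Answer: B=7 W=16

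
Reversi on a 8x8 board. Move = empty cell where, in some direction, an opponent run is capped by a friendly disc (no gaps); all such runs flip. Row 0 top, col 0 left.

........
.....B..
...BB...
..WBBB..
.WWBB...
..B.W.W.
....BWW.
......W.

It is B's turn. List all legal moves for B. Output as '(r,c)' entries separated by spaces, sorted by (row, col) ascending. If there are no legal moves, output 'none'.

Answer: (2,1) (2,2) (3,0) (3,1) (4,0) (5,0) (5,1) (6,7)

Derivation:
(2,1): flips 1 -> legal
(2,2): flips 2 -> legal
(3,0): flips 1 -> legal
(3,1): flips 1 -> legal
(4,0): flips 2 -> legal
(4,5): no bracket -> illegal
(4,6): no bracket -> illegal
(4,7): no bracket -> illegal
(5,0): flips 2 -> legal
(5,1): flips 1 -> legal
(5,3): no bracket -> illegal
(5,5): no bracket -> illegal
(5,7): no bracket -> illegal
(6,3): no bracket -> illegal
(6,7): flips 2 -> legal
(7,4): no bracket -> illegal
(7,5): no bracket -> illegal
(7,7): no bracket -> illegal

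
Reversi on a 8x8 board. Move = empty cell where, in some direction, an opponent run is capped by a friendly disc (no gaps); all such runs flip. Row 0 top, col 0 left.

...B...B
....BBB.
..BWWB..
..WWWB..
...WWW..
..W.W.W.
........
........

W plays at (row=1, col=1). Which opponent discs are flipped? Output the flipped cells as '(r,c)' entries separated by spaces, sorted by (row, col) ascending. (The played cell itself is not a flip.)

Answer: (2,2)

Derivation:
Dir NW: first cell '.' (not opp) -> no flip
Dir N: first cell '.' (not opp) -> no flip
Dir NE: first cell '.' (not opp) -> no flip
Dir W: first cell '.' (not opp) -> no flip
Dir E: first cell '.' (not opp) -> no flip
Dir SW: first cell '.' (not opp) -> no flip
Dir S: first cell '.' (not opp) -> no flip
Dir SE: opp run (2,2) capped by W -> flip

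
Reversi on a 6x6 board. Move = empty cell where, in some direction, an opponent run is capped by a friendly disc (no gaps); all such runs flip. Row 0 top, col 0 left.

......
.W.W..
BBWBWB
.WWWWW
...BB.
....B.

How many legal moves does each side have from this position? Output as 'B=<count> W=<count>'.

Answer: B=8 W=7

Derivation:
-- B to move --
(0,0): flips 3 -> legal
(0,1): flips 1 -> legal
(0,2): flips 1 -> legal
(0,3): flips 1 -> legal
(0,4): no bracket -> illegal
(1,0): no bracket -> illegal
(1,2): no bracket -> illegal
(1,4): flips 2 -> legal
(1,5): no bracket -> illegal
(3,0): no bracket -> illegal
(4,0): no bracket -> illegal
(4,1): flips 2 -> legal
(4,2): flips 1 -> legal
(4,5): flips 2 -> legal
B mobility = 8
-- W to move --
(1,0): flips 1 -> legal
(1,2): flips 1 -> legal
(1,4): flips 1 -> legal
(1,5): flips 1 -> legal
(3,0): no bracket -> illegal
(4,2): no bracket -> illegal
(4,5): no bracket -> illegal
(5,2): flips 1 -> legal
(5,3): flips 2 -> legal
(5,5): flips 1 -> legal
W mobility = 7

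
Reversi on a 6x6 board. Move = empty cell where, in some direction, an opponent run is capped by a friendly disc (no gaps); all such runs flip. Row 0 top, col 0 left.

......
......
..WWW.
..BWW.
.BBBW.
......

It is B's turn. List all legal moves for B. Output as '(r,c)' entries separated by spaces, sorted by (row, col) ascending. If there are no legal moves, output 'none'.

Answer: (1,2) (1,3) (1,4) (1,5) (2,5) (3,5) (4,5)

Derivation:
(1,1): no bracket -> illegal
(1,2): flips 1 -> legal
(1,3): flips 2 -> legal
(1,4): flips 1 -> legal
(1,5): flips 2 -> legal
(2,1): no bracket -> illegal
(2,5): flips 1 -> legal
(3,1): no bracket -> illegal
(3,5): flips 2 -> legal
(4,5): flips 1 -> legal
(5,3): no bracket -> illegal
(5,4): no bracket -> illegal
(5,5): no bracket -> illegal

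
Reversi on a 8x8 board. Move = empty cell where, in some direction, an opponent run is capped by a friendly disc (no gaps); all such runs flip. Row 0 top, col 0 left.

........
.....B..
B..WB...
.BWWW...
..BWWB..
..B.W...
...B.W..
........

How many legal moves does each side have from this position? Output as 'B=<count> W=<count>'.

-- B to move --
(1,2): flips 2 -> legal
(1,3): no bracket -> illegal
(1,4): no bracket -> illegal
(2,1): no bracket -> illegal
(2,2): flips 2 -> legal
(2,5): flips 2 -> legal
(3,5): flips 3 -> legal
(4,1): no bracket -> illegal
(5,3): no bracket -> illegal
(5,5): no bracket -> illegal
(5,6): no bracket -> illegal
(6,4): flips 3 -> legal
(6,6): no bracket -> illegal
(7,4): no bracket -> illegal
(7,5): no bracket -> illegal
(7,6): no bracket -> illegal
B mobility = 5
-- W to move --
(0,4): no bracket -> illegal
(0,5): no bracket -> illegal
(0,6): flips 2 -> legal
(1,0): no bracket -> illegal
(1,1): no bracket -> illegal
(1,3): no bracket -> illegal
(1,4): flips 1 -> legal
(1,6): no bracket -> illegal
(2,1): no bracket -> illegal
(2,2): no bracket -> illegal
(2,5): flips 1 -> legal
(2,6): no bracket -> illegal
(3,0): flips 1 -> legal
(3,5): no bracket -> illegal
(3,6): flips 1 -> legal
(4,0): no bracket -> illegal
(4,1): flips 1 -> legal
(4,6): flips 1 -> legal
(5,1): flips 1 -> legal
(5,3): no bracket -> illegal
(5,5): no bracket -> illegal
(5,6): flips 1 -> legal
(6,1): flips 1 -> legal
(6,2): flips 2 -> legal
(6,4): no bracket -> illegal
(7,2): flips 1 -> legal
(7,3): no bracket -> illegal
(7,4): no bracket -> illegal
W mobility = 12

Answer: B=5 W=12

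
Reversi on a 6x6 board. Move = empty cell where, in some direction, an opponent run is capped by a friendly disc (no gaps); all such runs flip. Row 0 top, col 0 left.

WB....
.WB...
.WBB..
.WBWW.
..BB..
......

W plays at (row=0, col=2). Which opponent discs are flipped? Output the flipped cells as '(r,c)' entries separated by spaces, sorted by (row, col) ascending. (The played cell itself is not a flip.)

Answer: (0,1)

Derivation:
Dir NW: edge -> no flip
Dir N: edge -> no flip
Dir NE: edge -> no flip
Dir W: opp run (0,1) capped by W -> flip
Dir E: first cell '.' (not opp) -> no flip
Dir SW: first cell 'W' (not opp) -> no flip
Dir S: opp run (1,2) (2,2) (3,2) (4,2), next='.' -> no flip
Dir SE: first cell '.' (not opp) -> no flip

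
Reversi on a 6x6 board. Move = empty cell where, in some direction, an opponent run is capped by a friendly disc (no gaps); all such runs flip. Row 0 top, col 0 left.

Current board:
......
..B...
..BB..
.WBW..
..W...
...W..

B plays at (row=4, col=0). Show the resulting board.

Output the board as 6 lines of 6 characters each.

Place B at (4,0); scan 8 dirs for brackets.
Dir NW: edge -> no flip
Dir N: first cell '.' (not opp) -> no flip
Dir NE: opp run (3,1) capped by B -> flip
Dir W: edge -> no flip
Dir E: first cell '.' (not opp) -> no flip
Dir SW: edge -> no flip
Dir S: first cell '.' (not opp) -> no flip
Dir SE: first cell '.' (not opp) -> no flip
All flips: (3,1)

Answer: ......
..B...
..BB..
.BBW..
B.W...
...W..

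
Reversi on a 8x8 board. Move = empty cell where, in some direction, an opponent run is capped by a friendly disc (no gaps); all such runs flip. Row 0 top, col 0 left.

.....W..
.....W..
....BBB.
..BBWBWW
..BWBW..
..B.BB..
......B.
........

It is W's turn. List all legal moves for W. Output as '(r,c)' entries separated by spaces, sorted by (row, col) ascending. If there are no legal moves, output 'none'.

(1,3): no bracket -> illegal
(1,4): flips 2 -> legal
(1,6): flips 2 -> legal
(1,7): no bracket -> illegal
(2,1): flips 1 -> legal
(2,2): no bracket -> illegal
(2,3): flips 1 -> legal
(2,7): no bracket -> illegal
(3,1): flips 2 -> legal
(4,1): flips 1 -> legal
(4,6): no bracket -> illegal
(5,1): flips 3 -> legal
(5,3): no bracket -> illegal
(5,6): no bracket -> illegal
(5,7): no bracket -> illegal
(6,1): flips 1 -> legal
(6,2): no bracket -> illegal
(6,3): flips 1 -> legal
(6,4): flips 2 -> legal
(6,5): flips 2 -> legal
(6,7): no bracket -> illegal
(7,5): no bracket -> illegal
(7,6): no bracket -> illegal
(7,7): no bracket -> illegal

Answer: (1,4) (1,6) (2,1) (2,3) (3,1) (4,1) (5,1) (6,1) (6,3) (6,4) (6,5)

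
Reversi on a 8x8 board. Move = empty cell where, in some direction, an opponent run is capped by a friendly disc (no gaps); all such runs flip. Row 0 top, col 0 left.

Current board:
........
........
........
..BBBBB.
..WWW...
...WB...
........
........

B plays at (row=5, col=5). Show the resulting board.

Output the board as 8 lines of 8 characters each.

Place B at (5,5); scan 8 dirs for brackets.
Dir NW: opp run (4,4) capped by B -> flip
Dir N: first cell '.' (not opp) -> no flip
Dir NE: first cell '.' (not opp) -> no flip
Dir W: first cell 'B' (not opp) -> no flip
Dir E: first cell '.' (not opp) -> no flip
Dir SW: first cell '.' (not opp) -> no flip
Dir S: first cell '.' (not opp) -> no flip
Dir SE: first cell '.' (not opp) -> no flip
All flips: (4,4)

Answer: ........
........
........
..BBBBB.
..WWB...
...WBB..
........
........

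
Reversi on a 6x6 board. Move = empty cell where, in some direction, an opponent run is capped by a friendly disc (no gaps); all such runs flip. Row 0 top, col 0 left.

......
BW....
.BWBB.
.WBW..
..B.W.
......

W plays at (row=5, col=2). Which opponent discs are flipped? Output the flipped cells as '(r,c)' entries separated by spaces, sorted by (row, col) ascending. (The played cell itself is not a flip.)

Dir NW: first cell '.' (not opp) -> no flip
Dir N: opp run (4,2) (3,2) capped by W -> flip
Dir NE: first cell '.' (not opp) -> no flip
Dir W: first cell '.' (not opp) -> no flip
Dir E: first cell '.' (not opp) -> no flip
Dir SW: edge -> no flip
Dir S: edge -> no flip
Dir SE: edge -> no flip

Answer: (3,2) (4,2)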